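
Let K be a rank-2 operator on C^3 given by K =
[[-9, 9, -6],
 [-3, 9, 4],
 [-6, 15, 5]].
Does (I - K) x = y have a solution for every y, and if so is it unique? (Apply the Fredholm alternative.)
(I - K) is invertible (det(I - K) = -154 ≠ 0), so for every y in C^3 the equation (I - K) x = y has a unique solution.

K has rank 2 and factors as K = U V^T = u1 v1^T + u2 v2^T with u1 = (0, 2, 3), v1 = (0, 3, 3), u2 = (3, 1, 2), v2 = (-3, 3, -2) (multiplying out reproduces the displayed K). The nonzero eigenvalues of U V^T coincide with those of the 2 x 2 matrix G = V^T U = [[v1·u1, v1·u2], [v2·u1, v2·u2]] = [[15, 9], [0, -10]], and by the Sylvester determinant identity det(I_3 - U V^T) = det(I_2 - V^T U) = det([[-14, -9], [0, 11]]) = (-14)(11) - (-9)(0) = -154. (Direct check: I - K =
[[10, -9, 6],
 [3, -8, -4],
 [6, -15, -4]]
has determinant -154.) The finite-dimensional Fredholm alternative says: either (I - K) is invertible, or ker(I - K) ≠ {0} and then range(I - K) = ker((I - K)^*)^⊥, with dim ker(I - K) = dim ker((I - K)^*). Since det(I - K) ≠ 0, 1 is not an eigenvalue of K and ker(I - K) = {0}, so we are in the first case: for every y there is a unique x = (I - K)^(-1) y. (Explicitly, by the Woodbury identity, (I - U V^T)^(-1) = I + U (I_2 - G)^(-1) V^T.)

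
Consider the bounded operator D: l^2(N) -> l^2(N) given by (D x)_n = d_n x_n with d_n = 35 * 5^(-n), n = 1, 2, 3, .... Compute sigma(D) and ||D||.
sigma(D) = {35 * 5^(-n) : n ≥ 1} ∪ {0}; ||D|| = 7

A bounded diagonal operator on l^2 with diagonal entries d_n has spectrum equal to the closure of {d_n : n ≥ 1}: every d_n is an eigenvalue (with eigenvector e_n), so {d_n} ⊂ sigma(D); the spectrum is closed, so its closure is too; and for lambda not in the closure, (D - lambda I) has bounded inverse (the diagonal entries 1/(d_n - lambda) are bounded). For our sequence d_n = 35 * 5^(-n), n = 1, 2, 3, ...:
  - {d_n} = {35 * 5^(-n) : n ≥ 1}; the only limit point is 0
  - closure = {35 * 5^(-n) : n ≥ 1} ∪ {0}
For the norm: a diagonal operator has ||D|| = sup_n |d_n|. Here d_n = 35 * 5^(-n) is positive and decreasing, so sup_n |d_n| = d_1 = 35/5 = 7. So ||D|| = 7.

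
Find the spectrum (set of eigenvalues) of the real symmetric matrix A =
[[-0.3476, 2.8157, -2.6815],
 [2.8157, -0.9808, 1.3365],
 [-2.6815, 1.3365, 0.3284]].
sigma(A) ≈ {-5, 1, 3}

A is real symmetric, so its spectrum consists of real eigenvalues. Expanding the characteristic polynomial of the displayed matrix gives
  det(λ I - A) = p(λ) = λ^3 + (1)λ^2 + (-17)λ + (15).
Solving p(λ) = 0 yields eigenvalues ≈ -5, 1, 3. (A is shown rounded to 4 decimals, so these recover the underlying integer eigenvalues to within that precision.)
Verification: the trace of A = -1 equals the sum of eigenvalues -1, and det(A) ≈ -15.0003 matches the eigenvalue product -15.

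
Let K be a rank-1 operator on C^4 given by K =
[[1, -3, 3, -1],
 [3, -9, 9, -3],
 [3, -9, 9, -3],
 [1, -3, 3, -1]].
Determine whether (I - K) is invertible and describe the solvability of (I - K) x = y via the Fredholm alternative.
(I - K) is invertible (det(I - K) = 1 ≠ 0), so for every y in C^4 the equation (I - K) x = y has a unique solution.

K has rank 1, so it is an outer product K = u v^T: every row of K is a multiple of one row vector. Reading off the entries, u = (1, 3, 3, 1) and v = (1, -3, 3, -1) (row i of K equals u_i·v^T). A rank-one matrix u v^T satisfies K u = u (v·u) and kills the (3)-dimensional subspace v^⊥, so its characteristic polynomial is lambda^3 (lambda - v·u) with v·u = tr K = 0. Hence the eigenvalues of I - K are 1 (multiplicity 3) and 1 - (0) = 1, so det(I - K) = 1. (Direct check: I - K =
[[0, 3, -3, 1],
 [-3, 10, -9, 3],
 [-3, 9, -8, 3],
 [-1, 3, -3, 2]]
has determinant 1.) The finite-dimensional Fredholm alternative says: either (I - K) is invertible, or ker(I - K) ≠ {0} and then range(I - K) = ker((I - K)^*)^⊥, with dim ker(I - K) = dim ker((I - K)^*). Since det(I - K) ≠ 0, 1 is not an eigenvalue of K and ker(I - K) = {0}, so we are in the first case: for every y there is a unique x = (I - K)^(-1) y. Explicitly, by the Sherman–Morrison formula, (I - u v^T)^(-1) = I + u v^T/(1 - v·u), i.e. (I - K)^(-1) = I + K.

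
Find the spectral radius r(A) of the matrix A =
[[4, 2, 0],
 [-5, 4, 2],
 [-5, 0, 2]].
r(A) ≈ 5.7722

The eigenvalues of A are the roots of its characteristic polynomial. With M = A (coefficients from the trace, the sum of principal 2x2 minors, and det A):
  p(λ) = det(λ I - M) = λ^3 - 10λ^2 + 42λ - 32.
No integer candidate from the rational root theorem (±divisors of 32) is a root, so the roots are irrational. The cubic discriminant is Δ = -33680 < 0, so there is one real root and a complex-conjugate pair. p(0) = -32 and p(1) = 1 have opposite signs, so a root lies in (0, 1); Newton's method refines it to λ ≈ 0.9604. Dividing out (λ - (0.9604)) leaves approximately λ^2 - 9.0396λ + 33.318. For λ^2 - 9.0396λ + 33.318 the discriminant is -51.5585. It is negative, so the remaining roots are the complex-conjugate pair λ ≈ 4.5198 ± 3.5902i. Their product equals the constant term, so |λ|^2 ≈ 33.318 and |λ| ≈ 5.7722.
Thus the eigenvalues (to 4 decimals) are 0.9604 (modulus 0.9604); 4.5198 ± 3.5902i (modulus 5.7722). The spectral radius is the largest modulus: r(A) ≈ 5.7722. (Cross-check: r(A) ≤ ||A||_2 ≈ 8.6994; equality holds whenever A is normal, though it can also hold for some non-normal A.)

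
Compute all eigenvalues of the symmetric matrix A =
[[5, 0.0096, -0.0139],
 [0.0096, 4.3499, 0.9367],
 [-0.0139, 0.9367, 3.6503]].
sigma(A) ≈ {3, 5} (5 with multiplicity 2)

A is real symmetric, so its spectrum consists of real eigenvalues. Expanding the characteristic polynomial of the displayed matrix gives
  det(λ I - A) = p(λ) = λ^3 + (-13)λ^2 + (55)λ + (-75.0022).
Solving p(λ) = 0 yields eigenvalues ≈ 3, 5, 5. (A is shown rounded to 4 decimals, so these recover the underlying integer eigenvalues to within that precision.)
Verification: the trace of A = 13 equals the sum of eigenvalues 13, and det(A) ≈ 75.0022 matches the eigenvalue product 75.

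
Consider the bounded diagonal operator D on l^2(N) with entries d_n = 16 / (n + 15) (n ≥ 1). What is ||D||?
||D|| = 1 (attained at n = 1)

For D diagonal, ||D|| = sup_n |d_n| = sup_n 16/(n + 15). This is positive and strictly decreasing in n, so the supremum is attained at n = 1: d_1 = 16/(1 + 15) = 1. Hence ||D|| = 1.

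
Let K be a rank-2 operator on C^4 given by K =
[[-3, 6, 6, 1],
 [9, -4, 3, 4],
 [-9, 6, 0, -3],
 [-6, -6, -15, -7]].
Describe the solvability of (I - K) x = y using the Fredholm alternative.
(I - K) is invertible (det(I - K) = 43 ≠ 0), so for every y in C^4 the equation (I - K) x = y has a unique solution.

K has rank 2 and factors as K = U V^T = u1 v1^T + u2 v2^T with u1 = (1, -3, 3, 2), v1 = (-3, 0, -3, -2), u2 = (3, -2, 3, -3), v2 = (0, 2, 3, 1) (multiplying out reproduces the displayed K). The nonzero eigenvalues of U V^T coincide with those of the 2 x 2 matrix G = V^T U = [[v1·u1, v1·u2], [v2·u1, v2·u2]] = [[-16, -12], [5, 2]], and by the Sylvester determinant identity det(I_4 - U V^T) = det(I_2 - V^T U) = det([[17, 12], [-5, -1]]) = (17)(-1) - (12)(-5) = 43. (Direct check: I - K =
[[4, -6, -6, -1],
 [-9, 5, -3, -4],
 [9, -6, 1, 3],
 [6, 6, 15, 8]]
has determinant 43.) The finite-dimensional Fredholm alternative says: either (I - K) is invertible, or ker(I - K) ≠ {0} and then range(I - K) = ker((I - K)^*)^⊥, with dim ker(I - K) = dim ker((I - K)^*). Since det(I - K) ≠ 0, 1 is not an eigenvalue of K and ker(I - K) = {0}, so we are in the first case: for every y there is a unique x = (I - K)^(-1) y. (Explicitly, by the Woodbury identity, (I - U V^T)^(-1) = I + U (I_2 - G)^(-1) V^T.)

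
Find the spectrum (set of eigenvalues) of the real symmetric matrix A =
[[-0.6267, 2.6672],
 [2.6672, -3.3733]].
sigma(A) ≈ {-5, 1}

A is real symmetric, so its spectrum consists of real eigenvalues. Expanding the characteristic polynomial of the displayed matrix gives
  det(λ I - A) = p(λ) = λ^2 + (4)λ + (-5).
Solving p(λ) = 0 yields eigenvalues ≈ -5, 1. (A is shown rounded to 4 decimals, so these recover the underlying integer eigenvalues to within that precision.)
Verification: the trace of A = -4 equals the sum of eigenvalues -4, and det(A) ≈ -4.9999 matches the eigenvalue product -5.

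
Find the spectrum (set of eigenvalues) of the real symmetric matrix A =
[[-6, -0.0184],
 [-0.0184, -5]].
sigma(A) ≈ {-6, -5}

A is real symmetric, so its spectrum consists of real eigenvalues. Expanding the characteristic polynomial of the displayed matrix gives
  det(λ I - A) = p(λ) = λ^2 + (11)λ + (30).
Solving p(λ) = 0 yields eigenvalues ≈ -6, -5. (A is shown rounded to 4 decimals, so these recover the underlying integer eigenvalues to within that precision.)
Verification: the trace of A = -11 equals the sum of eigenvalues -11, and det(A) ≈ 30.0000 matches the eigenvalue product 30.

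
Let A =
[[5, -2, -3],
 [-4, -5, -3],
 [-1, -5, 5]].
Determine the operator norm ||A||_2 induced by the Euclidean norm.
||A||_2 ≈ 8.1715 (= sqrt(largest eigenvalue of A^T A))

||A||_2 = sigma_max(A) = sqrt(lambda_max(A^T A)). Form the symmetric matrix M = A^T A =
[[42, 15, -8],
 [15, 54, -4],
 [-8, -4, 43]].
Its characteristic polynomial (trace, sum of principal 2x2 minors, determinant of M give the coefficients) is
  p(λ) = det(λ I - M) = λ^3 - 139λ^2 + 6091λ - 84681.
No integer candidate from the rational root theorem (±divisors of 84681) is a root, so the roots are irrational. The cubic discriminant is Δ = 117646656 > 0, so there are three distinct real roots. p(30) = -51 and p(31) = 352 have opposite signs, so a root lies in (30, 31); Newton's method refines it to λ ≈ 30.1145. p(42) = 33 and p(43) = -272 have opposite signs, so a root lies in (42, 43); Newton's method refines it to λ ≈ 42.1121. p(66) = -663 and p(67) = 208 have opposite signs, so a root lies in (66, 67); Newton's method refines it to λ ≈ 66.7734. Check (Vieta): the three roots sum to 139, matching tr M = 139.
So the eigenvalues of A^T A are ≈ 30.1145, 42.1121, 66.7734 (all ≥ 0, as they must be for A^T A). The largest is λ_max ≈ 66.7734, hence ||A||_2 = sqrt(λ_max) ≈ 8.1715.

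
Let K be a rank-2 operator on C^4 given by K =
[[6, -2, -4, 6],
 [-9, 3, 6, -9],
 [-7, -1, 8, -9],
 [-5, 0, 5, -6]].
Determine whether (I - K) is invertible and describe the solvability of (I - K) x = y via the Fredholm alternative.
(I - K) is invertible (det(I - K) = 13 ≠ 0), so for every y in C^4 the equation (I - K) x = y has a unique solution.

K has rank 2 and factors as K = U V^T = u1 v1^T + u2 v2^T with u1 = (-2, 3, 3, 2), v1 = (-2, -1, 3, -3), u2 = (2, -3, -1, -1), v2 = (1, -2, 1, 0) (multiplying out reproduces the displayed K). The nonzero eigenvalues of U V^T coincide with those of the 2 x 2 matrix G = V^T U = [[v1·u1, v1·u2], [v2·u1, v2·u2]] = [[4, -1], [-5, 7]], and by the Sylvester determinant identity det(I_4 - U V^T) = det(I_2 - V^T U) = det([[-3, 1], [5, -6]]) = (-3)(-6) - (1)(5) = 13. (Direct check: I - K =
[[-5, 2, 4, -6],
 [9, -2, -6, 9],
 [7, 1, -7, 9],
 [5, 0, -5, 7]]
has determinant 13.) The finite-dimensional Fredholm alternative says: either (I - K) is invertible, or ker(I - K) ≠ {0} and then range(I - K) = ker((I - K)^*)^⊥, with dim ker(I - K) = dim ker((I - K)^*). Since det(I - K) ≠ 0, 1 is not an eigenvalue of K and ker(I - K) = {0}, so we are in the first case: for every y there is a unique x = (I - K)^(-1) y. (Explicitly, by the Woodbury identity, (I - U V^T)^(-1) = I + U (I_2 - G)^(-1) V^T.)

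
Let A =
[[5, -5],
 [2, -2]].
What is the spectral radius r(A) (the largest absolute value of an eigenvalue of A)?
r(A) = 3

The eigenvalues of A are the roots of its characteristic polynomial. With M = A (coefficients from the trace and determinant):
  p(λ) = det(λ I - M) = λ^2 - 3λ.
For λ^2 - 3λ the discriminant is 9. It is a perfect square (3^2), so the roots are rational: λ = (3 ± 3)/2 = 3, 0.
Thus the eigenvalues (to 4 decimals) are 3 (modulus 3); 0 (modulus 0). The spectral radius is the largest modulus: r(A) = 3. (Cross-check: r(A) ≤ ||A||_2 ≈ 7.6158; equality holds whenever A is normal, though it can also hold for some non-normal A.)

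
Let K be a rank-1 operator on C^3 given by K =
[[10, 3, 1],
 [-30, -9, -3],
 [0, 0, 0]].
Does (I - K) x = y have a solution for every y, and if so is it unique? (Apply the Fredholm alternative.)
(I - K) is singular (det(I - K) = 0, i.e. 1 ∈ sigma(K)). (I - K) x = y is solvable iff y ⊥ ker((I - K)^*) = span{(10, 3, 1)}, i.e. iff 10y_1 + 3y_2 + y_3 = 0. When solvable, the solutions are x = y + c·(1, -3, 0), c arbitrary (ker(I - K) = span{(1, -3, 0)}, dimension 1).

K has rank 1, so it is an outer product K = u v^T: every row of K is a multiple of one row vector. Reading off the entries, u = (1, -3, 0) and v = (10, 3, 1) (row i of K equals u_i·v^T). A rank-one matrix u v^T satisfies K u = u (v·u) and kills the (2)-dimensional subspace v^⊥, so its characteristic polynomial is lambda^2 (lambda - v·u) with v·u = tr K = 1. Hence the eigenvalues of I - K are 1 (multiplicity 2) and 1 - (1) = 0, so det(I - K) = 0. (Direct check: I - K =
[[-9, -3, -1],
 [30, 10, 3],
 [0, 0, 1]]
has determinant 0.) So 1 is an eigenvalue of K and (I - K) is not invertible. The finite-dimensional Fredholm alternative says: either (I - K) is invertible, or ker(I - K) ≠ {0} and then range(I - K) = ker((I - K)^*)^⊥, with dim ker(I - K) = dim ker((I - K)^*). We are in the second case, so we need both kernels. Kernel of I - K: (I - K) u = u - u (v·u) = u - u = 0, so ker(I - K) = span{u} = span{(1, -3, 0)} (it is exactly 1-dimensional because rank(I - K) = 2). Kernel of the adjoint: K is real, so (I - K)^* = I - K^T = I - v u^T, and (I - v u^T) v = v - v (u·v) = 0; hence ker((I - K)^*) = span{v} = span{(10, 3, 1)}. Therefore (I - K) x = y is solvable iff <y, v> = 0, i.e. iff 10y_1 + 3y_2 + y_3 = 0. When this holds, K y = u (v·y) = 0, so (I - K) y = y and x = y is a particular solution; the full solution set is the line x = y + c·u = y + c·(1, -3, 0), c ∈ C.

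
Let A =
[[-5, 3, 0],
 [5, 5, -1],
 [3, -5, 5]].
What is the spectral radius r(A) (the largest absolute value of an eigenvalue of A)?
r(A) ≈ 7.7427

The eigenvalues of A are the roots of its characteristic polynomial. With M = A (coefficients from the trace, the sum of principal 2x2 minors, and det A):
  p(λ) = det(λ I - M) = λ^3 - 5λ^2 - 45λ + 184.
No integer candidate from the rational root theorem (±divisors of 184) is a root, so the roots are irrational. The cubic discriminant is Δ = 338213 > 0, so there are three distinct real roots. p(-7) = -89 and p(-6) = 58 have opposite signs, so a root lies in (-7, -6); Newton's method refines it to λ ≈ -6.4354. p(3) = 31 and p(4) = -12 have opposite signs, so a root lies in (3, 4); Newton's method refines it to λ ≈ 3.6928. p(7) = -33 and p(8) = 16 have opposite signs, so a root lies in (7, 8); Newton's method refines it to λ ≈ 7.7427. Check (Vieta): the three roots sum to 5, matching tr M = 5.
Thus the eigenvalues (to 4 decimals) are -6.4354 (modulus 6.4354); 3.6928 (modulus 3.6928); 7.7427 (modulus 7.7427). The spectral radius is the largest modulus: r(A) ≈ 7.7427. (Cross-check: r(A) ≤ ||A||_2 ≈ 8.9927; equality holds whenever A is normal, though it can also hold for some non-normal A.)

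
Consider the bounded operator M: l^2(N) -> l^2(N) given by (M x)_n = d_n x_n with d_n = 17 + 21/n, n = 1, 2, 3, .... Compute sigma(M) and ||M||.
sigma(M) = {17 + 21/n : n ≥ 1} ∪ {17}; ||M|| = 38

A bounded diagonal operator on l^2 with diagonal entries d_n has spectrum equal to the closure of {d_n : n ≥ 1}: every d_n is an eigenvalue (with eigenvector e_n), so {d_n} ⊂ sigma(M); the spectrum is closed, so its closure is too; and for lambda not in the closure, (M - lambda I) has bounded inverse (the diagonal entries 1/(d_n - lambda) are bounded). For our sequence d_n = 17 + 21/n, n = 1, 2, 3, ...:
  - {d_n} = {17 + 21/n : n ≥ 1}; the only limit point is 17
  - closure = {17 + 21/n : n ≥ 1} ∪ {17}
For the norm: a diagonal operator has ||M|| = sup_n |d_n|. Here d_n = 17 + 21/n is positive and decreasing, so sup_n |d_n| = d_1 = 17 + 21 = 38. So ||M|| = 38.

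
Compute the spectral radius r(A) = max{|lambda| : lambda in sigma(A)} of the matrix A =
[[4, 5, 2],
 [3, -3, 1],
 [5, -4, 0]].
r(A) ≈ 6.8346

The eigenvalues of A are the roots of its characteristic polynomial. With M = A (coefficients from the trace, the sum of principal 2x2 minors, and det A):
  p(λ) = det(λ I - M) = λ^3 - λ^2 - 33λ - 47.
No integer candidate from the rational root theorem (±divisors of 47) is a root, so the roots are irrational. The cubic discriminant is Δ = 57088 > 0, so there are three distinct real roots. p(-5) = -32 and p(-4) = 5 have opposite signs, so a root lies in (-5, -4); Newton's method refines it to λ ≈ -4.1955. p(-2) = 7 and p(-1) = -16 have opposite signs, so a root lies in (-2, -1); Newton's method refines it to λ ≈ -1.6391. p(6) = -65 and p(7) = 16 have opposite signs, so a root lies in (6, 7); Newton's method refines it to λ ≈ 6.8346. Check (Vieta): the three roots sum to 1, matching tr M = 1.
Thus the eigenvalues (to 4 decimals) are -4.1955 (modulus 4.1955); -1.6391 (modulus 1.6391); 6.8346 (modulus 6.8346). The spectral radius is the largest modulus: r(A) ≈ 6.8346. (Cross-check: r(A) ≤ ||A||_2 ≈ 7.6926; equality holds whenever A is normal, though it can also hold for some non-normal A.)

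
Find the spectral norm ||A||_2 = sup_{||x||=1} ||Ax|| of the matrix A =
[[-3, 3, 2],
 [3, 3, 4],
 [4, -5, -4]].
||A||_2 ≈ 9.3029 (= sqrt(largest eigenvalue of A^T A))

||A||_2 = sigma_max(A) = sqrt(lambda_max(A^T A)). Form the symmetric matrix M = A^T A =
[[34, -20, -10],
 [-20, 43, 38],
 [-10, 38, 36]].
Its characteristic polynomial (trace, sum of principal 2x2 minors, determinant of M give the coefficients) is
  p(λ) = det(λ I - M) = λ^3 - 113λ^2 + 2290λ - 36.
No integer candidate from the rational root theorem (±divisors of 36) is a root, so the roots are irrational. The cubic discriminant is Δ = 18885827700 > 0, so there are three distinct real roots. p(0) = -36 and p(1) = 2142 have opposite signs, so a root lies in (0, 1); Newton's method refines it to λ ≈ 0.0157. p(26) = 692 and p(27) = -900 have opposite signs, so a root lies in (26, 27); Newton's method refines it to λ ≈ 26.4399. p(86) = -2788 and p(87) = 2400 have opposite signs, so a root lies in (86, 87); Newton's method refines it to λ ≈ 86.5444. Check (Vieta): the three roots sum to 113, matching tr M = 113.
So the eigenvalues of A^T A are ≈ 0.0157, 26.4399, 86.5444 (all ≥ 0, as they must be for A^T A). The largest is λ_max ≈ 86.5444, hence ||A||_2 = sqrt(λ_max) ≈ 9.3029.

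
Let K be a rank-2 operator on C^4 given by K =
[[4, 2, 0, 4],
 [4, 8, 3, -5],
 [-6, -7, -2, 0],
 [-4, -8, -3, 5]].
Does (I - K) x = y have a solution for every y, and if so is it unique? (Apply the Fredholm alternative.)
(I - K) is invertible (det(I - K) = 33 ≠ 0), so for every y in C^4 the equation (I - K) x = y has a unique solution.

K has rank 2 and factors as K = U V^T = u1 v1^T + u2 v2^T with u1 = (2, 2, -3, -2), v1 = (2, 1, 0, 2), u2 = (0, 3, -2, -3), v2 = (0, 2, 1, -3) (multiplying out reproduces the displayed K). The nonzero eigenvalues of U V^T coincide with those of the 2 x 2 matrix G = V^T U = [[v1·u1, v1·u2], [v2·u1, v2·u2]] = [[2, -3], [7, 13]], and by the Sylvester determinant identity det(I_4 - U V^T) = det(I_2 - V^T U) = det([[-1, 3], [-7, -12]]) = (-1)(-12) - (3)(-7) = 33. (Direct check: I - K =
[[-3, -2, 0, -4],
 [-4, -7, -3, 5],
 [6, 7, 3, 0],
 [4, 8, 3, -4]]
has determinant 33.) The finite-dimensional Fredholm alternative says: either (I - K) is invertible, or ker(I - K) ≠ {0} and then range(I - K) = ker((I - K)^*)^⊥, with dim ker(I - K) = dim ker((I - K)^*). Since det(I - K) ≠ 0, 1 is not an eigenvalue of K and ker(I - K) = {0}, so we are in the first case: for every y there is a unique x = (I - K)^(-1) y. (Explicitly, by the Woodbury identity, (I - U V^T)^(-1) = I + U (I_2 - G)^(-1) V^T.)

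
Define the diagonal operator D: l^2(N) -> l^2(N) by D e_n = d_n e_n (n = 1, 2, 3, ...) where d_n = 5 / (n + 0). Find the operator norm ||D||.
||D|| = 5 (attained at n = 1)

For D diagonal, ||D|| = sup_n |d_n| = sup_n 5/(n + 0). This is positive and strictly decreasing in n, so the supremum is attained at n = 1: d_1 = 5/(1 + 0) = 5. Hence ||D|| = 5.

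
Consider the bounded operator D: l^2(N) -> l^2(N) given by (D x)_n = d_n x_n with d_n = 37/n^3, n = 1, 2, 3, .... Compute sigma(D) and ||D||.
sigma(D) = {37/n^3 : n ≥ 1} ∪ {0}; ||D|| = 37

A bounded diagonal operator on l^2 with diagonal entries d_n has spectrum equal to the closure of {d_n : n ≥ 1}: every d_n is an eigenvalue (with eigenvector e_n), so {d_n} ⊂ sigma(D); the spectrum is closed, so its closure is too; and for lambda not in the closure, (D - lambda I) has bounded inverse (the diagonal entries 1/(d_n - lambda) are bounded). For our sequence d_n = 37/n^3, n = 1, 2, 3, ...:
  - {d_n} = {37/n^3 : n ≥ 1}; the only limit point is 0
  - closure = {37/n^3 : n ≥ 1} ∪ {0}
For the norm: a diagonal operator has ||D|| = sup_n |d_n|. Here d_n = 37/n^3 is positive and decreasing, so sup_n |d_n| = d_1 = 37. So ||D|| = 37.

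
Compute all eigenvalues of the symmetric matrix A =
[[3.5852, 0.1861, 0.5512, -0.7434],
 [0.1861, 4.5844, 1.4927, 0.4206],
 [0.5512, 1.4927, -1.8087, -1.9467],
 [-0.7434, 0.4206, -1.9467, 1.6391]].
sigma(A) ≈ {-3, 2, 4, 5}

A is real symmetric, so its spectrum consists of real eigenvalues. Expanding the characteristic polynomial of the displayed matrix gives
  det(λ I - A) = p(λ) = λ^4 + (-8)λ^3 + (5)λ^2 + (74)λ + (-120).
Solving p(λ) = 0 yields eigenvalues ≈ -3, 2, 4, 5. (A is shown rounded to 4 decimals, so these recover the underlying integer eigenvalues to within that precision.)
Verification: the trace of A = 8 equals the sum of eigenvalues 8, and det(A) ≈ -120.0004 matches the eigenvalue product -120.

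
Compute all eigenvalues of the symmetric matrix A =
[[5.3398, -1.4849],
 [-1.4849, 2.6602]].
sigma(A) ≈ {2, 6}

A is real symmetric, so its spectrum consists of real eigenvalues. Expanding the characteristic polynomial of the displayed matrix gives
  det(λ I - A) = p(λ) = λ^2 + (-8)λ + (12).
Solving p(λ) = 0 yields eigenvalues ≈ 2, 6. (A is shown rounded to 4 decimals, so these recover the underlying integer eigenvalues to within that precision.)
Verification: the trace of A = 8 equals the sum of eigenvalues 8, and det(A) ≈ 12.0000 matches the eigenvalue product 12.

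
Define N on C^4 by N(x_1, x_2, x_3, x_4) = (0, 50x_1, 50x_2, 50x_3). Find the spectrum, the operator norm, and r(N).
sigma(N) = {0}; ||N|| = 50; r(N) = 0. (N is nilpotent with N^4 = 0.)

On C^4, N is a strictly lower-triangular matrix with 50 on the subdiagonal and zeros elsewhere, so its characteristic polynomial is lambda^4 and every eigenvalue is 0: sigma(N) = {0}. For the operator norm, N e_i = 50e_{i+1} for i = 1, ..., 3 and N e_4 = 0, so the singular values of N are 50 (with multiplicity 3) and 0; hence ||N|| = 50. The spectral radius r(N) = max|lambda| = 0. Note ||N|| > r(N) — characteristic of non-normal nilpotent operators. Indeed N^4 = 0.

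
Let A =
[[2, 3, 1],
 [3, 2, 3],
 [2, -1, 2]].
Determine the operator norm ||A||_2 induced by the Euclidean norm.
||A||_2 ≈ 6.0808 (= sqrt(largest eigenvalue of A^T A))

||A||_2 = sigma_max(A) = sqrt(lambda_max(A^T A)). Form the symmetric matrix M = A^T A =
[[17, 10, 15],
 [10, 14, 7],
 [15, 7, 14]].
Its characteristic polynomial (trace, sum of principal 2x2 minors, determinant of M give the coefficients) is
  p(λ) = det(λ I - M) = λ^3 - 45λ^2 + 298λ - 49.
No integer candidate from the rational root theorem (±divisors of 49) is a root, so the roots are irrational. The cubic discriminant is Δ = 67876025 > 0, so there are three distinct real roots. p(0) = -49 and p(1) = 205 have opposite signs, so a root lies in (0, 1); Newton's method refines it to λ ≈ 0.1687. p(7) = 175 and p(8) = -33 have opposite signs, so a root lies in (7, 8); Newton's method refines it to λ ≈ 7.8546. p(36) = -985 and p(37) = 25 have opposite signs, so a root lies in (36, 37); Newton's method refines it to λ ≈ 36.9767. Check (Vieta): the three roots sum to 45, matching tr M = 45.
So the eigenvalues of A^T A are ≈ 0.1687, 7.8546, 36.9767 (all ≥ 0, as they must be for A^T A). The largest is λ_max ≈ 36.9767, hence ||A||_2 = sqrt(λ_max) ≈ 6.0808.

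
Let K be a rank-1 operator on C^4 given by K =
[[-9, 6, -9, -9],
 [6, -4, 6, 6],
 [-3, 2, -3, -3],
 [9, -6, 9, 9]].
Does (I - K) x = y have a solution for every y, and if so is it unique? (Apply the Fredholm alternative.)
(I - K) is invertible (det(I - K) = 8 ≠ 0), so for every y in C^4 the equation (I - K) x = y has a unique solution.

K has rank 1, so it is an outer product K = u v^T: every row of K is a multiple of one row vector. Reading off the entries, u = (-3, 2, -1, 3) and v = (3, -2, 3, 3) (row i of K equals u_i·v^T). A rank-one matrix u v^T satisfies K u = u (v·u) and kills the (3)-dimensional subspace v^⊥, so its characteristic polynomial is lambda^3 (lambda - v·u) with v·u = tr K = -7. Hence the eigenvalues of I - K are 1 (multiplicity 3) and 1 - (-7) = 8, so det(I - K) = 8. (Direct check: I - K =
[[10, -6, 9, 9],
 [-6, 5, -6, -6],
 [3, -2, 4, 3],
 [-9, 6, -9, -8]]
has determinant 8.) The finite-dimensional Fredholm alternative says: either (I - K) is invertible, or ker(I - K) ≠ {0} and then range(I - K) = ker((I - K)^*)^⊥, with dim ker(I - K) = dim ker((I - K)^*). Since det(I - K) ≠ 0, 1 is not an eigenvalue of K and ker(I - K) = {0}, so we are in the first case: for every y there is a unique x = (I - K)^(-1) y. Explicitly, by the Sherman–Morrison formula, (I - u v^T)^(-1) = I + u v^T/(1 - v·u), i.e. (I - K)^(-1) = I + K/(8).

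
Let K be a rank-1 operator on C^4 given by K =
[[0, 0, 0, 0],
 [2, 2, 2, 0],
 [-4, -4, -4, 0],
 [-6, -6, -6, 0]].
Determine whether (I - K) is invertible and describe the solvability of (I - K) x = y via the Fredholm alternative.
(I - K) is invertible (det(I - K) = 3 ≠ 0), so for every y in C^4 the equation (I - K) x = y has a unique solution.

K has rank 1, so it is an outer product K = u v^T: every row of K is a multiple of one row vector. Reading off the entries, u = (0, 1, -2, -3) and v = (2, 2, 2, 0) (row i of K equals u_i·v^T). A rank-one matrix u v^T satisfies K u = u (v·u) and kills the (3)-dimensional subspace v^⊥, so its characteristic polynomial is lambda^3 (lambda - v·u) with v·u = tr K = -2. Hence the eigenvalues of I - K are 1 (multiplicity 3) and 1 - (-2) = 3, so det(I - K) = 3. (Direct check: I - K =
[[1, 0, 0, 0],
 [-2, -1, -2, 0],
 [4, 4, 5, 0],
 [6, 6, 6, 1]]
has determinant 3.) The finite-dimensional Fredholm alternative says: either (I - K) is invertible, or ker(I - K) ≠ {0} and then range(I - K) = ker((I - K)^*)^⊥, with dim ker(I - K) = dim ker((I - K)^*). Since det(I - K) ≠ 0, 1 is not an eigenvalue of K and ker(I - K) = {0}, so we are in the first case: for every y there is a unique x = (I - K)^(-1) y. Explicitly, by the Sherman–Morrison formula, (I - u v^T)^(-1) = I + u v^T/(1 - v·u), i.e. (I - K)^(-1) = I + K/(3).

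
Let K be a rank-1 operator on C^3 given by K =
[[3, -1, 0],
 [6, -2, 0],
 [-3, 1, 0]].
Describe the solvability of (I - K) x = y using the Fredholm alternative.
(I - K) is singular (det(I - K) = 0, i.e. 1 ∈ sigma(K)). (I - K) x = y is solvable iff y ⊥ ker((I - K)^*) = span{(3, -1, 0)}, i.e. iff 3y_1 - y_2 = 0. When solvable, the solutions are x = y + c·(1, 2, -1), c arbitrary (ker(I - K) = span{(1, 2, -1)}, dimension 1).

K has rank 1, so it is an outer product K = u v^T: every row of K is a multiple of one row vector. Reading off the entries, u = (1, 2, -1) and v = (3, -1, 0) (row i of K equals u_i·v^T). A rank-one matrix u v^T satisfies K u = u (v·u) and kills the (2)-dimensional subspace v^⊥, so its characteristic polynomial is lambda^2 (lambda - v·u) with v·u = tr K = 1. Hence the eigenvalues of I - K are 1 (multiplicity 2) and 1 - (1) = 0, so det(I - K) = 0. (Direct check: I - K =
[[-2, 1, 0],
 [-6, 3, 0],
 [3, -1, 1]]
has determinant 0.) So 1 is an eigenvalue of K and (I - K) is not invertible. The finite-dimensional Fredholm alternative says: either (I - K) is invertible, or ker(I - K) ≠ {0} and then range(I - K) = ker((I - K)^*)^⊥, with dim ker(I - K) = dim ker((I - K)^*). We are in the second case, so we need both kernels. Kernel of I - K: (I - K) u = u - u (v·u) = u - u = 0, so ker(I - K) = span{u} = span{(1, 2, -1)} (it is exactly 1-dimensional because rank(I - K) = 2). Kernel of the adjoint: K is real, so (I - K)^* = I - K^T = I - v u^T, and (I - v u^T) v = v - v (u·v) = 0; hence ker((I - K)^*) = span{v} = span{(3, -1, 0)}. Therefore (I - K) x = y is solvable iff <y, v> = 0, i.e. iff 3y_1 - y_2 = 0. When this holds, K y = u (v·y) = 0, so (I - K) y = y and x = y is a particular solution; the full solution set is the line x = y + c·u = y + c·(1, 2, -1), c ∈ C.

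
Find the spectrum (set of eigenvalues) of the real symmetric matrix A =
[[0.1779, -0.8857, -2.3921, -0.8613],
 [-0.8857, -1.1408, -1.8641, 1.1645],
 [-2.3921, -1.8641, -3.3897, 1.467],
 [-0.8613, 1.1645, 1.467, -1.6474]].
sigma(A) ≈ {-6, -2, 0, 2}

A is real symmetric, so its spectrum consists of real eigenvalues. Expanding the characteristic polynomial of the displayed matrix gives
  det(λ I - A) = p(λ) = λ^4 + (6)λ^3 + (-4)λ^2 + (-24)λ + (0.0013).
Solving p(λ) = 0 yields eigenvalues ≈ -6, -2, 0, 2. (A is shown rounded to 4 decimals, so these recover the underlying integer eigenvalues to within that precision.)
Verification: the trace of A = -6 equals the sum of eigenvalues -6, and det(A) ≈ 0.0013 matches the eigenvalue product 0.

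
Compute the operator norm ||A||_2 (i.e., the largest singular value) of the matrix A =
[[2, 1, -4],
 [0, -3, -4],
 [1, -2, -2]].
||A||_2 ≈ 6.5941 (= sqrt(largest eigenvalue of A^T A))

||A||_2 = sigma_max(A) = sqrt(lambda_max(A^T A)). Form the symmetric matrix M = A^T A =
[[5, 0, -10],
 [0, 14, 12],
 [-10, 12, 36]].
Its characteristic polynomial (trace, sum of principal 2x2 minors, determinant of M give the coefficients) is
  p(λ) = det(λ I - M) = λ^3 - 55λ^2 + 510λ - 400.
No integer candidate from the rational root theorem (±divisors of 400) is a root, so the roots are irrational. The cubic discriminant is Δ = 187638500 > 0, so there are three distinct real roots. p(0) = -400 and p(1) = 56 have opposite signs, so a root lies in (0, 1); Newton's method refines it to λ ≈ 0.8635. p(10) = 200 and p(11) = -114 have opposite signs, so a root lies in (10, 11); Newton's method refines it to λ ≈ 10.6538. p(43) = -658 and p(44) = 744 have opposite signs, so a root lies in (43, 44); Newton's method refines it to λ ≈ 43.4828. Check (Vieta): the three roots sum to 55, matching tr M = 55.
So the eigenvalues of A^T A are ≈ 0.8635, 10.6538, 43.4828 (all ≥ 0, as they must be for A^T A). The largest is λ_max ≈ 43.4828, hence ||A||_2 = sqrt(λ_max) ≈ 6.5941.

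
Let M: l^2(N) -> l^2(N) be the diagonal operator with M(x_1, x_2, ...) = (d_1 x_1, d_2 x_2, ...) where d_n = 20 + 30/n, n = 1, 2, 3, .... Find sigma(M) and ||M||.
sigma(M) = {20 + 30/n : n ≥ 1} ∪ {20}; ||M|| = 50

A bounded diagonal operator on l^2 with diagonal entries d_n has spectrum equal to the closure of {d_n : n ≥ 1}: every d_n is an eigenvalue (with eigenvector e_n), so {d_n} ⊂ sigma(M); the spectrum is closed, so its closure is too; and for lambda not in the closure, (M - lambda I) has bounded inverse (the diagonal entries 1/(d_n - lambda) are bounded). For our sequence d_n = 20 + 30/n, n = 1, 2, 3, ...:
  - {d_n} = {20 + 30/n : n ≥ 1}; the only limit point is 20
  - closure = {20 + 30/n : n ≥ 1} ∪ {20}
For the norm: a diagonal operator has ||M|| = sup_n |d_n|. Here d_n = 20 + 30/n is positive and decreasing, so sup_n |d_n| = d_1 = 20 + 30 = 50. So ||M|| = 50.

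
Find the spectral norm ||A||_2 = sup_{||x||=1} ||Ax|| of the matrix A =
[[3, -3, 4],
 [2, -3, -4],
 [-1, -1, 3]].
||A||_2 ≈ 6.4664 (= sqrt(largest eigenvalue of A^T A))

||A||_2 = sigma_max(A) = sqrt(lambda_max(A^T A)). Form the symmetric matrix M = A^T A =
[[14, -14, 1],
 [-14, 19, -3],
 [1, -3, 41]].
Its characteristic polynomial (trace, sum of principal 2x2 minors, determinant of M give the coefficients) is
  p(λ) = det(λ I - M) = λ^3 - 74λ^2 + 1413λ - 2809.
No integer candidate from the rational root theorem (±divisors of 2809) is a root, so the roots are irrational. The cubic discriminant is Δ = 169327849 > 0, so there are three distinct real roots. p(2) = -271 and p(3) = 791 have opposite signs, so a root lies in (2, 3); Newton's method refines it to λ ≈ 2.2436. p(29) = 323 and p(30) = -19 have opposite signs, so a root lies in (29, 30); Newton's method refines it to λ ≈ 29.9421. p(41) = -349 and p(42) = 89 have opposite signs, so a root lies in (41, 42); Newton's method refines it to λ ≈ 41.8143. Check (Vieta): the three roots sum to 74, matching tr M = 74.
So the eigenvalues of A^T A are ≈ 2.2436, 29.9421, 41.8143 (all ≥ 0, as they must be for A^T A). The largest is λ_max ≈ 41.8143, hence ||A||_2 = sqrt(λ_max) ≈ 6.4664.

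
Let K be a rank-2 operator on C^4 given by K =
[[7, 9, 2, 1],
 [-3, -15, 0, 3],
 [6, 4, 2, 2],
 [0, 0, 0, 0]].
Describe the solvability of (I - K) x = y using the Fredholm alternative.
(I - K) is invertible (det(I - K) = -99 ≠ 0), so for every y in C^4 the equation (I - K) x = y has a unique solution.

K has rank 2 and factors as K = U V^T = u1 v1^T + u2 v2^T with u1 = (-1, 3, 0, 0), v1 = (2, -3, 1, 2), u2 = (-3, 3, -2, 0), v2 = (-3, -2, -1, -1) (multiplying out reproduces the displayed K). The nonzero eigenvalues of U V^T coincide with those of the 2 x 2 matrix G = V^T U = [[v1·u1, v1·u2], [v2·u1, v2·u2]] = [[-11, -17], [-3, 5]], and by the Sylvester determinant identity det(I_4 - U V^T) = det(I_2 - V^T U) = det([[12, 17], [3, -4]]) = (12)(-4) - (17)(3) = -99. (Direct check: I - K =
[[-6, -9, -2, -1],
 [3, 16, 0, -3],
 [-6, -4, -1, -2],
 [0, 0, 0, 1]]
has determinant -99.) The finite-dimensional Fredholm alternative says: either (I - K) is invertible, or ker(I - K) ≠ {0} and then range(I - K) = ker((I - K)^*)^⊥, with dim ker(I - K) = dim ker((I - K)^*). Since det(I - K) ≠ 0, 1 is not an eigenvalue of K and ker(I - K) = {0}, so we are in the first case: for every y there is a unique x = (I - K)^(-1) y. (Explicitly, by the Woodbury identity, (I - U V^T)^(-1) = I + U (I_2 - G)^(-1) V^T.)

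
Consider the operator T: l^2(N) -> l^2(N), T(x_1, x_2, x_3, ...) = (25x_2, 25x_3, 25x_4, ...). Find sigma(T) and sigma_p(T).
sigma(T) = closed disk {z in C : |z| ≤ 25}; sigma_p(T) = open disk {z in C : |z| < 25}

Note T = 25·V where V is the unit left shift (V x)_k = x_{k+1}; so sigma(T) = 25·sigma(V) and ||T|| = 25||V||. ||T x||^2 = 625sum_{k≥2} |x_k|^2 ≤ 625||x||^2, with equality on {x : x_1 = 0}, so ||T|| = 25. For any lambda with |lambda| < 25, set r = lambda/25 (|r| < 1); the vector x = (1, r, r^2, ...) is in l^2 and satisfies T x = 25(r, r^2, ...) = lambda x, so lambda is an eigenvalue. On the boundary |lambda| = 25 the geometric series diverges, so no l^2 eigenvector exists, but these lambda lie in the approximate point spectrum. Hence sigma(T) is the closed disk of radius 25 and sigma_p(T) is the open disk.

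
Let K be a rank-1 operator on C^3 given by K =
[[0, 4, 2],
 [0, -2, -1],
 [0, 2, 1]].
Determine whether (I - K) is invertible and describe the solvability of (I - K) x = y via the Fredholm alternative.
(I - K) is invertible (det(I - K) = 2 ≠ 0), so for every y in C^3 the equation (I - K) x = y has a unique solution.

K has rank 1, so it is an outer product K = u v^T: every row of K is a multiple of one row vector. Reading off the entries, u = (-2, 1, -1) and v = (0, -2, -1) (row i of K equals u_i·v^T). A rank-one matrix u v^T satisfies K u = u (v·u) and kills the (2)-dimensional subspace v^⊥, so its characteristic polynomial is lambda^2 (lambda - v·u) with v·u = tr K = -1. Hence the eigenvalues of I - K are 1 (multiplicity 2) and 1 - (-1) = 2, so det(I - K) = 2. (Direct check: I - K =
[[1, -4, -2],
 [0, 3, 1],
 [0, -2, 0]]
has determinant 2.) The finite-dimensional Fredholm alternative says: either (I - K) is invertible, or ker(I - K) ≠ {0} and then range(I - K) = ker((I - K)^*)^⊥, with dim ker(I - K) = dim ker((I - K)^*). Since det(I - K) ≠ 0, 1 is not an eigenvalue of K and ker(I - K) = {0}, so we are in the first case: for every y there is a unique x = (I - K)^(-1) y. Explicitly, by the Sherman–Morrison formula, (I - u v^T)^(-1) = I + u v^T/(1 - v·u), i.e. (I - K)^(-1) = I + K/(2).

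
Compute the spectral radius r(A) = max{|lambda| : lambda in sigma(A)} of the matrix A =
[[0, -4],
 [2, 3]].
r(A) = sqrt(8) ≈ 2.8284

The eigenvalues of A are the roots of its characteristic polynomial. With M = A (coefficients from the trace and determinant):
  p(λ) = det(λ I - M) = λ^2 - 3λ + 8.
For λ^2 - 3λ + 8 the discriminant is -23. It is negative, so the roots are the complex-conjugate pair λ = 3/2 ± (sqrt(23)/2) i ≈ 1.5 ± 2.3979i. For a conjugate pair the product of the roots equals the constant term, so |λ|^2 = 8 and |λ| = sqrt(8) ≈ 2.8284.
Thus the eigenvalues (to 4 decimals) are 1.5 ± 2.3979i (modulus 2.8284). The spectral radius is the largest modulus: r(A) = sqrt(8) ≈ 2.8284. (Cross-check: r(A) ≤ ||A||_2 ≈ 5.1569; equality holds whenever A is normal, though it can also hold for some non-normal A.)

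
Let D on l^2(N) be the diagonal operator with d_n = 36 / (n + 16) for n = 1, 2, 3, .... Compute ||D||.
||D|| = 36/17 (attained at n = 1)

For D diagonal, ||D|| = sup_n |d_n| = sup_n 36/(n + 16). This is positive and strictly decreasing in n, so the supremum is attained at n = 1: d_1 = 36/(1 + 16) = 36/17. Hence ||D|| = 36/17.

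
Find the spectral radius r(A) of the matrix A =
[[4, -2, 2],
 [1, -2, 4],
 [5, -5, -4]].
r(A) ≈ 4.3573

The eigenvalues of A are the roots of its characteristic polynomial. With M = A (coefficients from the trace, the sum of principal 2x2 minors, and det A):
  p(λ) = det(λ I - M) = λ^3 + 2λ^2 - 4λ - 74.
No integer candidate from the rational root theorem (±divisors of 74) is a root, so the roots are irrational. The cubic discriminant is Δ = -134508 < 0, so there is one real root and a complex-conjugate pair. p(3) = -41 and p(4) = 6 have opposite signs, so a root lies in (3, 4); Newton's method refines it to λ ≈ 3.8976. Dividing out (λ - (3.8976)) leaves approximately λ^2 + 5.8976λ + 18.9862. For λ^2 + 5.8976λ + 18.9862 the discriminant is -41.1634. It is negative, so the remaining roots are the complex-conjugate pair λ ≈ -2.9488 ± 3.2079i. Their product equals the constant term, so |λ|^2 ≈ 18.9862 and |λ| ≈ 4.3573.
Thus the eigenvalues (to 4 decimals) are 3.8976 (modulus 3.8976); -2.9488 ± 3.2079i (modulus 4.3573). The spectral radius is the largest modulus: r(A) ≈ 4.3573. (Cross-check: r(A) ≤ ||A||_2 ≈ 8.7165; equality holds whenever A is normal, though it can also hold for some non-normal A.)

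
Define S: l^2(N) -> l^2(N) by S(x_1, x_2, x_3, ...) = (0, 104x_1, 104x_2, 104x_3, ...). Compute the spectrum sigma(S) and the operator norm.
sigma(S) = closed disk {z in C : |z| ≤ 104}; ||S|| = 104

Note S = 104·U where U is the unit right shift (U x)_k = x_{k-1} (with x_0 := 0); so ||S|| = 104||U|| and sigma(S) = 104·sigma(U). ||S x||^2 = sum_{k≥1} |104x_k|^2 = 10816||x||^2, so ||S|| = 104 and sigma(S) ⊂ {|z| ≤ 104}. For any |lambda| < 104, the equation (S - lambda I) x = 0 forces x_1 = 0, then 104x_k = lambda x_{k+1} ⇒ x = 0, so S has no eigenvalues. But (S - lambda I) is not surjective for |lambda| < 104: solving (S - lambda I) x = e_1 would require x_n proportional to (lambda/104)^(-n), which is not in l^2. So every |lambda| < 104 lies in the residual spectrum. The boundary |lambda| = 104 is in the approximate point spectrum (the spectrum is closed). Hence sigma(S) is the closed disk of radius 104.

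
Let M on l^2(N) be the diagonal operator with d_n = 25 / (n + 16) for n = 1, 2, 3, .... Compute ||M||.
||M|| = 25/17 (attained at n = 1)

For M diagonal, ||M|| = sup_n |d_n| = sup_n 25/(n + 16). This is positive and strictly decreasing in n, so the supremum is attained at n = 1: d_1 = 25/(1 + 16) = 25/17. Hence ||M|| = 25/17.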